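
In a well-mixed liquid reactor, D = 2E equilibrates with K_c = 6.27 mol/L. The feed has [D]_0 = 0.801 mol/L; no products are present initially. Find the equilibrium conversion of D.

Let X = conversion of D; extent ξ = 0.801·X mol/L.
Concentrations: [D] = 0.801 − 0.801X; [E] = 1.6X.
K_c = [E]^2 / ([D]).
Setting equal to 6.27 and solving for X on (0,1) gives X = 0.729.

X = 0.729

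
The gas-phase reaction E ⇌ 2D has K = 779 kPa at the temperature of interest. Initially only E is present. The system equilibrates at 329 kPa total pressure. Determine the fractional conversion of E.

Take 1 mol E as basis and let X be its fractional conversion, so ξ = X.
Species balance: n_E = 1 − X; n_D = 2X.
Summing: n_T = 1 + X.
With p_i = (n_i/n_T)P, K = p_D^2 / (p_E).
This yields a degree-2 equation in X; solving on (0,1), X = 0.610.

X = 0.610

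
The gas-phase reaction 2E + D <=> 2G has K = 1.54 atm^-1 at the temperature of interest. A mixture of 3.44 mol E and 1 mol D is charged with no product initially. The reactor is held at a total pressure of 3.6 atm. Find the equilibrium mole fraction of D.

y_D = 0.082

Basis: 1 mol D initially; let X = conversion of D. Extent ξ = X.
At extent ξ: n_E = 3.44 − 2X; n_D = 1 − X; n_G = 2X.
Summing: n_T = 4.44 − X.
Mole fractions y_i = n_i/n_T; K = p_G^2 / (p_E^2 p_D) with p_i = y_i·P.
Substituting and setting equal to 1.54 atm^-1 gives a polynomial in X; the root in (0,1) is X = 0.693.
Then n_D = 0.307, n_T = 3.75, so y_D = 0.082.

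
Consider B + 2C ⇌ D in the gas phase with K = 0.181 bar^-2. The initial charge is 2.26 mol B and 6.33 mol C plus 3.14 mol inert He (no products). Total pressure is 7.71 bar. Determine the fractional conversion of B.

X = 0.625

Let X = conversion of B (basis 2.26 mol B); extent of reaction ξ = 2.26X.
Moles: n_B = 2.26 − 2.26X; n_C = 6.33 − 4.52X; n_D = 2.26X; n_I = 3.14 (inert).
n_T = Σnᵢ = 11.7 − 4.52X.
y_i = n_i/n_T, p_i = y_i·P. K = p_D / (p_B p_C^2).
This yields a degree-3 equation in X; solving on (0,1), X = 0.625.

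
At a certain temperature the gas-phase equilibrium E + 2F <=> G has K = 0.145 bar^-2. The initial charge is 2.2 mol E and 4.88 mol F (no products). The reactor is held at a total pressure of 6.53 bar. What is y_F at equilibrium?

y_F = 0.501

Let X = conversion of E (basis 2.2 mol E); extent of reaction ξ = 2.2X.
At extent ξ: n_E = 2.2 − 2.2X; n_F = 4.88 − 4.4X; n_G = 2.2X.
Summing: n_T = 7.08 − 4.4X.
Mole fractions y_i = n_i/n_T; K = p_G / (p_E p_F^2) with p_i = y_i·P.
This yields a degree-3 equation in X; solving on (0,1), X = 0.608.
Then n_F = 2.21, n_T = 4.41, so y_F = 0.501.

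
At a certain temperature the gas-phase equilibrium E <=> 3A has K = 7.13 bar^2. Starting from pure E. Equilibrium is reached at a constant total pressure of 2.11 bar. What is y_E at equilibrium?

y_E = 0.257

Basis: 1 mol E initially; let X = conversion of E. Extent ξ = X.
Species balance: n_E = 1 − X; n_A = 3X.
n_T = Σnᵢ = 1 + 2X.
With p_i = (n_i/n_T)P, K = p_A^3 / (p_E).
This yields a degree-3 equation in X; solving on (0,1), X = 0.491.
Then n_E = 0.509, n_T = 1.98, so y_E = 0.257.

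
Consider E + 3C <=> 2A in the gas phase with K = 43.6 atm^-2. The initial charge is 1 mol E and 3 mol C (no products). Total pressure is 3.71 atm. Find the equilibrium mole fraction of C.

y_C = 0.223

Take 1 mol E as basis and let X be its fractional conversion, so ξ = X.
At extent ξ: n_E = 1 − X; n_C = 3 − 3X; n_A = 2X.
Total moles n_T = 4 − 2X.
y_i = n_i/n_T, p_i = y_i·P. K = p_A^2 / (p_E p_C^3).
Equating to 43.6 atm^-2 and solving on 0 < X < 1: X = 0.825.
Then n_C = 0.524, n_T = 2.35, so y_C = 0.223.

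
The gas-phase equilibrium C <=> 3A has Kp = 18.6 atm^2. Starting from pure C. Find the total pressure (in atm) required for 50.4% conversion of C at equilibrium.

Take 1 mol C as basis and let X be its fractional conversion, so ξ = X.
Moles: n_C = 1 − X; n_A = 3X.
Summing: n_T = 1 + 2X.
Kp = p_A^3 / (p_C) with p_i = (n_i/n_T)·P.
At X = 0.504: the mole-fraction product g(X) = Π y_i^ν_i = 1.728. Since Kp = g(X)·P^{2}, P = (Kp/g)^(1/2) = (18.6/1.728)^(1/2) = 3.28 atm.

P = 3.28 atm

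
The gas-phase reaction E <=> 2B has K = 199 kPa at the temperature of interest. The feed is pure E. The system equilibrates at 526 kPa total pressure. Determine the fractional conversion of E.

X = 0.294

Let X = conversion of E (basis 1 mol E); extent of reaction ξ = X.
Mole table: n_E = 1 − X; n_B = 2X.
n_T = Σnᵢ = 1 + X.
Mole fractions y_i = n_i/n_T; K = p_B^2 / (p_E) with p_i = y_i·P.
Setting this equal to 199 kPa and taking the physical root (0 < X < 1) gives X = 0.294.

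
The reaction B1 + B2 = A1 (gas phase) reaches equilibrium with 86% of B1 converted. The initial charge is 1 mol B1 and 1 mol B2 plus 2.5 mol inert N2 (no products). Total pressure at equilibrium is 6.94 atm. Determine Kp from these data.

Let X = conversion of B1 (basis 1 mol B1); extent of reaction ξ = X.
Species balance: n_B1 = 1 − X; n_B2 = 1 − X; n_A1 = X; n_I = 2.5 (inert).
Summing: n_T = 4.5 − X.
At X = 0.86: n_B1 = 0.14, n_B2 = 0.14, n_A1 = 0.86, n_T = 3.64.
p_i = (n_i/n_T)·P. Kp = p_A1 / (p_B1 p_B2) = 23 atm^-1.

Kp = 23 atm^-1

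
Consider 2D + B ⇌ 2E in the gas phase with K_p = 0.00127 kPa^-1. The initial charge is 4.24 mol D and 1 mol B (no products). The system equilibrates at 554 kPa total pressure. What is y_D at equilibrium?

y_D = 0.693

Let X = conversion of B (basis 1 mol B); extent of reaction ξ = X.
Moles: n_D = 4.24 − 2X; n_B = 1 − X; n_E = 2X.
Summing: n_T = 5.24 − X.
y_i = n_i/n_T, p_i = y_i·P. K_p = p_E^2 / (p_D^2 p_B).
Setting this equal to 0.00127 kPa^-1 and taking the physical root (0 < X < 1) gives X = 0.465.
Then n_D = 3.31, n_T = 4.78, so y_D = 0.693.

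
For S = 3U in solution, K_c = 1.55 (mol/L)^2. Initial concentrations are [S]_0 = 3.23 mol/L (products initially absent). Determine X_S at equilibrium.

Let X = conversion of S; extent ξ = 3.23·X mol/L.
Concentrations: [S] = 3.23 − 3.23X; [U] = 9.69X.
K_c = [U]^3 / ([S]).
Setting equal to 1.55 and solving for X on (0,1) gives X = 0.166.

X = 0.166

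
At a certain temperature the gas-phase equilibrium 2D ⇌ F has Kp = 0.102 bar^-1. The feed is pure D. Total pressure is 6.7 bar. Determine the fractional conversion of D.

X = 0.482

Let X = conversion of D (basis 1 mol D); extent of reaction ξ = 0.5X.
Mole table: n_D = 1 − X; n_F = 0.5X.
Total moles n_T = 1 − 0.5X.
Mole fractions y_i = n_i/n_T; Kp = p_F / (p_D^2) with p_i = y_i·P.
Setting this equal to 0.102 bar^-1 and taking the physical root (0 < X < 1) gives X = 0.482.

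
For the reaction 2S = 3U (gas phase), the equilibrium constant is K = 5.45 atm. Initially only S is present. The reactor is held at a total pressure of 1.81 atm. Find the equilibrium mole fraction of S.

Basis: 1 mol S initially; let X = conversion of S. Extent ξ = 0.5X.
Mole table: n_S = 1 − X; n_U = 1.5X.
n_T = Σnᵢ = 1 + 0.5X.
Mole fractions y_i = n_i/n_T; K = p_U^3 / (p_S^2) with p_i = y_i·P.
This yields a degree-3 equation in X; solving on (0,1), X = 0.584.
Then n_S = 0.416, n_T = 1.29, so y_S = 0.322.

y_S = 0.322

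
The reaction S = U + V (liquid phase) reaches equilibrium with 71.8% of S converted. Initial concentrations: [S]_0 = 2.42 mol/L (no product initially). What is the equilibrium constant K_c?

Let X = conversion of S.
Concentrations: [S] = 2.42 − 2.42X; [U] = 2.42X; [V] = 2.42X.
At X = 0.718: [S] = 0.682, [U] = 1.74, [V] = 1.74.
K_c = [U] [V] / ([S]) = 4.42 mol/L.

K_c = 4.42 mol/L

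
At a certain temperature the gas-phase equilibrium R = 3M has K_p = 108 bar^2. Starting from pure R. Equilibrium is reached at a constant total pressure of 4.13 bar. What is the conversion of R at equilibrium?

X = 0.728

Let X = conversion of R (basis 1 mol R); extent of reaction ξ = X.
At extent ξ: n_R = 1 − X; n_M = 3X.
Summing: n_T = 1 + 2X.
With p_i = (n_i/n_T)P, K_p = p_M^3 / (p_R).
This yields a degree-3 equation in X; solving on (0,1), X = 0.728.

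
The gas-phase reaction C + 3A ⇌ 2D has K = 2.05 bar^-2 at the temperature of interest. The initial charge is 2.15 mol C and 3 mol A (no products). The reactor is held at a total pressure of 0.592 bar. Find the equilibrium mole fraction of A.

y_A = 0.439

Basis: 3 mol A initially; let X = conversion of A. Extent ξ = X.
Species balance: n_C = 2.15 − X; n_A = 3 − 3X; n_D = 2X.
Summing: n_T = 5.15 − 2X.
y_i = n_i/n_T, p_i = y_i·P. K = p_D^2 / (p_C p_A^3).
Substituting and setting equal to 2.05 bar^-2 gives a polynomial in X; the root in (0,1) is X = 0.349.
Then n_A = 1.95, n_T = 4.45, so y_A = 0.439.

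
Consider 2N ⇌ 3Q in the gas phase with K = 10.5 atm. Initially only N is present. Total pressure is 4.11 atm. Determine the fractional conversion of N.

Let X = conversion of N (basis 1 mol N); extent of reaction ξ = 0.5X.
Mole table: n_N = 1 − X; n_Q = 1.5X.
Summing: n_T = 1 + 0.5X.
y_i = n_i/n_T, p_i = y_i·P. K = p_Q^3 / (p_N^2).
This yields a degree-3 equation in X; solving on (0,1), X = 0.567.

X = 0.567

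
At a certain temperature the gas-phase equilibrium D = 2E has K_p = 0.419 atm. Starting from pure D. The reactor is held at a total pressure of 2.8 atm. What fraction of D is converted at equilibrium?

X = 0.190

Basis: 1 mol D initially; let X = conversion of D. Extent ξ = X.
Moles: n_D = 1 − X; n_E = 2X.
Total moles n_T = 1 + X.
Mole fractions y_i = n_i/n_T; K_p = p_E^2 / (p_D) with p_i = y_i·P.
Substituting and setting equal to 0.419 atm gives a polynomial in X; the root in (0,1) is X = 0.190.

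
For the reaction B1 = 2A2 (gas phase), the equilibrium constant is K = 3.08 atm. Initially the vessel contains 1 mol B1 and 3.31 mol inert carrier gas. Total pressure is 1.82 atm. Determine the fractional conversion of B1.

Let X = conversion of B1 (basis 1 mol B1); extent of reaction ξ = X.
Species balance: n_B1 = 1 − X; n_A2 = 2X; n_I = 3.31 (inert).
Total moles n_T = 4.31 + X.
With p_i = (n_i/n_T)P, K = p_A2^2 / (p_B1).
Equating to 3.08 atm and solving on 0 < X < 1: X = 0.742.

X = 0.742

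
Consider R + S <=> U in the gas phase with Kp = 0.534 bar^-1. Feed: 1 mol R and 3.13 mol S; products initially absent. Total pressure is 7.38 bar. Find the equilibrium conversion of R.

Take 1 mol R as basis and let X be its fractional conversion, so ξ = X.
At extent ξ: n_R = 1 − X; n_S = 3.13 − X; n_U = X.
Total moles n_T = 4.13 − X.
With p_i = (n_i/n_T)P, Kp = p_U / (p_R p_S).
Equating to 0.534 bar^-1 and solving on 0 < X < 1: X = 0.735.

X = 0.735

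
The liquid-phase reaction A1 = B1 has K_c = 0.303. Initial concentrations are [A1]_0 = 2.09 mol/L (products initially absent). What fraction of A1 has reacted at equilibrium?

Let X = conversion of A1; extent ξ = 2.09·X mol/L.
Concentrations: [A1] = 2.09 − 2.09X; [B1] = 2.09X.
K_c = [B1] / ([A1]).
This equals 0.303 at X = 0.233 (the root in 0 < X < 1).

X = 0.233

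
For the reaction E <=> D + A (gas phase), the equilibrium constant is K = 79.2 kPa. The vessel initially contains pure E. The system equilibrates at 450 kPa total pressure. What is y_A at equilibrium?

Basis: 1 mol E initially; let X = conversion of E. Extent ξ = X.
Mole table: n_E = 1 − X; n_D = X; n_A = X.
Total moles n_T = 1 + X.
y_i = n_i/n_T, p_i = y_i·P. K = p_D p_A / (p_E).
This yields a degree-2 equation in X; solving on (0,1), X = 0.387.
Then n_A = 0.387, n_T = 1.39, so y_A = 0.279.

y_A = 0.279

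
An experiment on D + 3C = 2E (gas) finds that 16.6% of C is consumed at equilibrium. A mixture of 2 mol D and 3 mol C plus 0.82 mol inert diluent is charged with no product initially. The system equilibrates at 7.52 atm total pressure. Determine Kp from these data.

Kp = 0.00204 atm^-2

Take 3 mol C as basis and let X be its fractional conversion, so ξ = X.
Moles: n_D = 2 − X; n_C = 3 − 3X; n_E = 2X; n_I = 0.82 (inert).
n_T = Σnᵢ = 5.82 − 2X.
At X = 0.166: n_D = 1.83, n_C = 2.5, n_E = 0.332, n_T = 5.49.
p_i = (n_i/n_T)·P. Kp = p_E^2 / (p_D p_C^3) = 0.00204 atm^-2.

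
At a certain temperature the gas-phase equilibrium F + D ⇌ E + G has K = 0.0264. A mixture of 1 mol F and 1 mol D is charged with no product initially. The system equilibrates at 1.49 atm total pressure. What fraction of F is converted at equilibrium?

X = 0.140

Basis: 1 mol F initially; let X = conversion of F. Extent ξ = X.
At extent ξ: n_F = 1 − X; n_D = 1 − X; n_E = X; n_G = X.
Total moles n_T = 2 (Δν = 0, constant).
With p_i = (n_i/n_T)P, K = p_E p_G / (p_F p_D).
Equating to 0.0264 and solving on 0 < X < 1: X = 0.140.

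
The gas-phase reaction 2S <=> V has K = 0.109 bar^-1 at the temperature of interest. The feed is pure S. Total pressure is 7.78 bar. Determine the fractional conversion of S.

Let X = conversion of S (basis 1 mol S); extent of reaction ξ = 0.5X.
Mole table: n_S = 1 − X; n_V = 0.5X.
Total moles n_T = 1 − 0.5X.
Mole fractions y_i = n_i/n_T; K = p_V / (p_S^2) with p_i = y_i·P.
Substituting and setting equal to 0.109 bar^-1 gives a polynomial in X; the root in (0,1) is X = 0.523.

X = 0.523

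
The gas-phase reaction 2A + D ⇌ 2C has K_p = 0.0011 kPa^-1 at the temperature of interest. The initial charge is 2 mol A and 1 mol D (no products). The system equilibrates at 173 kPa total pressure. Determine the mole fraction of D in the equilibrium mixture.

Let X = conversion of A (basis 2 mol A); extent of reaction ξ = X.
At extent ξ: n_A = 2 − 2X; n_D = 1 − X; n_C = 2X.
Total moles n_T = 3 − X.
Mole fractions y_i = n_i/n_T; K_p = p_C^2 / (p_A^2 p_D) with p_i = y_i·P.
Substituting and setting equal to 0.0011 kPa^-1 gives a polynomial in X; the root in (0,1) is X = 0.190.
Then n_D = 0.81, n_T = 2.81, so y_D = 0.288.

y_D = 0.288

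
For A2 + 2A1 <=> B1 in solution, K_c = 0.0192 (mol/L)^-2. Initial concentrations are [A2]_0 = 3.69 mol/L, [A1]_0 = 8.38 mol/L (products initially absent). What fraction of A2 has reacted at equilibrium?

X = 0.376

Let X = conversion of A2; extent ξ = 3.69·X mol/L.
Concentrations: [A2] = 3.69 − 3.69X; [A1] = 8.38 − 7.38X; [B1] = 3.69X.
K_c = [B1] / ([A2] [A1]^2).
Setting equal to 0.0192 and solving for X on (0,1) gives X = 0.376.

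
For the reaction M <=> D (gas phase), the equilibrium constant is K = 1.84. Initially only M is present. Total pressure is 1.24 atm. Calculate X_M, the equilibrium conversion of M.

X = 0.648

Take 1 mol M as basis and let X be its fractional conversion, so ξ = X.
Species balance: n_M = 1 − X; n_D = X.
Since Δν = 0, n_T = 1 throughout.
Mole fractions y_i = n_i/n_T; K = p_D / (p_M) with p_i = y_i·P.
This yields a degree-1 equation in X; solving on (0,1), X = 0.648.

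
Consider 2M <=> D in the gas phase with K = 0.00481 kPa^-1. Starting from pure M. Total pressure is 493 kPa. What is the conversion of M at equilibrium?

Take 1 mol M as basis and let X be its fractional conversion, so ξ = 0.5X.
Species balance: n_M = 1 − X; n_D = 0.5X.
Summing: n_T = 1 − 0.5X.
y_i = n_i/n_T, p_i = y_i·P. K = p_D / (p_M^2).
This yields a degree-2 equation in X; solving on (0,1), X = 0.691.

X = 0.691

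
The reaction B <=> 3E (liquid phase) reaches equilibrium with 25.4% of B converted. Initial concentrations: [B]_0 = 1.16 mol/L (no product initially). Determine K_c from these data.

K_c = 0.798 (mol/L)^2

Let X = conversion of B.
Concentrations: [B] = 1.16 − 1.16X; [E] = 3.48X.
At X = 0.254: [B] = 0.865, [E] = 0.884.
K_c = [E]^3 / ([B]) = 0.798 (mol/L)^2.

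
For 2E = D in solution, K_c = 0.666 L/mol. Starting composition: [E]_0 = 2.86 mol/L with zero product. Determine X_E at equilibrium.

Let X = conversion of E; extent ξ = 2.86X/2 mol/L.
Concentrations: [E] = 2.86 − 2.86X; [D] = 1.43X.
K_c = [D] / ([E]^2).
This equals 0.666 at X = 0.602 (the root in 0 < X < 1).

X = 0.602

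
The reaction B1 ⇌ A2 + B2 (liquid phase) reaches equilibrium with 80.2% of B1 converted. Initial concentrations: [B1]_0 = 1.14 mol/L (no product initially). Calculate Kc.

Kc = 3.7 mol/L

Let X = conversion of B1.
Concentrations: [B1] = 1.14 − 1.14X; [A2] = 1.14X; [B2] = 1.14X.
At X = 0.802: [B1] = 0.226, [A2] = 0.914, [B2] = 0.914.
Kc = [A2] [B2] / ([B1]) = 3.7 mol/L.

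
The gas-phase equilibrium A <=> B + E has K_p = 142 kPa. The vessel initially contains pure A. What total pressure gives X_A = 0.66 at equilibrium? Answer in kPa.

P = 184 kPa

Let X = conversion of A (basis 1 mol A); extent of reaction ξ = X.
Species balance: n_A = 1 − X; n_B = X; n_E = X.
Total moles n_T = 1 + X.
K_p = p_B p_E / (p_A) with p_i = (n_i/n_T)·P.
At X = 0.66: the mole-fraction product g(X) = Π y_i^ν_i = 0.7718. Since K_p = g(X)·P^{1}, P = (K_p/g)^(1/1) = (142/0.7718)^(1/1) = 184 kPa.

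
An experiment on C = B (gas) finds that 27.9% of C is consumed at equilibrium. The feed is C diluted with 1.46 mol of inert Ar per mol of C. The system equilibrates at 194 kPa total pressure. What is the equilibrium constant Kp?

Kp = 0.387

Basis: 1 mol C initially; let X = conversion of C. Extent ξ = X.
At extent ξ: n_C = 1 − X; n_B = X; n_I = 1.46 (inert).
n_T stays at 2.46 (no change in mole number).
At X = 0.279: n_C = 0.721, n_B = 0.279, n_T = 2.46.
p_i = (n_i/n_T)·P. Kp = p_B / (p_C) = 0.387.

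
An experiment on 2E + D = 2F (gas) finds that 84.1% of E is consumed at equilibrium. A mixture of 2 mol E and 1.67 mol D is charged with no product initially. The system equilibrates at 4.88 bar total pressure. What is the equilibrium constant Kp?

Kp = 19.6 bar^-1

Take 2 mol E as basis and let X be its fractional conversion, so ξ = X.
Moles: n_E = 2 − 2X; n_D = 1.67 − X; n_F = 2X.
Summing: n_T = 3.67 − X.
At X = 0.841: n_E = 0.318, n_D = 0.829, n_F = 1.68, n_T = 2.83.
p_i = (n_i/n_T)·P. Kp = p_F^2 / (p_E^2 p_D) = 19.6 bar^-1.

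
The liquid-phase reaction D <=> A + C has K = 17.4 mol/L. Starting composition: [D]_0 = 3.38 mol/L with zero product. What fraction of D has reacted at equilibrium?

X = 0.857

Let X = conversion of D; extent ξ = 3.38·X mol/L.
Concentrations: [D] = 3.38 − 3.38X; [A] = 3.38X; [C] = 3.38X.
K = [A] [C] / ([D]).
Setting equal to 17.4 and solving for X on (0,1) gives X = 0.857.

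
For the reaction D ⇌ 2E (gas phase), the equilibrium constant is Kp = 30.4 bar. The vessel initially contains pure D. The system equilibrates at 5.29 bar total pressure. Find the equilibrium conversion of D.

X = 0.768

Basis: 1 mol D initially; let X = conversion of D. Extent ξ = X.
Moles: n_D = 1 − X; n_E = 2X.
n_T = Σnᵢ = 1 + X.
With p_i = (n_i/n_T)P, Kp = p_E^2 / (p_D).
Equating to 30.4 bar and solving on 0 < X < 1: X = 0.768.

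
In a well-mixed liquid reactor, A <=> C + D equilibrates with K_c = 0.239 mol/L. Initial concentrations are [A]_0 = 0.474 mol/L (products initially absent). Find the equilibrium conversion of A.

X = 0.501

Let X = conversion of A; extent ξ = 0.474·X mol/L.
Concentrations: [A] = 0.474 − 0.474X; [C] = 0.474X; [D] = 0.474X.
K_c = [C] [D] / ([A]).
This equals 0.239 at X = 0.501 (the root in 0 < X < 1).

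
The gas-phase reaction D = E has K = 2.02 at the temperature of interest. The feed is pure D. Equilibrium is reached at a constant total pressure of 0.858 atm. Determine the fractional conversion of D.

Basis: 1 mol D initially; let X = conversion of D. Extent ξ = X.
Moles: n_D = 1 − X; n_E = X.
Since Δν = 0, n_T = 1 throughout.
y_i = n_i/n_T, p_i = y_i·P. K = p_E / (p_D).
Setting this equal to 2.02 and taking the physical root (0 < X < 1) gives X = 0.669.

X = 0.669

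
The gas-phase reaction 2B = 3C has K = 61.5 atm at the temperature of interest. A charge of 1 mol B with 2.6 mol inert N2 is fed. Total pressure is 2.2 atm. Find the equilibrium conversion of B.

Basis: 1 mol B initially; let X = conversion of B. Extent ξ = 0.5X.
Moles: n_B = 1 − X; n_C = 1.5X; n_I = 2.6 (inert).
n_T = Σnᵢ = 3.6 + 0.5X.
y_i = n_i/n_T, p_i = y_i·P. K = p_C^3 / (p_B^2).
Equating to 61.5 atm and solving on 0 < X < 1: X = 0.862.

X = 0.862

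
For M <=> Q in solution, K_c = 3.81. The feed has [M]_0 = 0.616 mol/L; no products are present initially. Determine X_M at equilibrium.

Let X = conversion of M; extent ξ = 0.616·X mol/L.
Concentrations: [M] = 0.616 − 0.616X; [Q] = 0.616X.
K_c = [Q] / ([M]).
Equating to 3.81: the physical root is X = 0.792.

X = 0.792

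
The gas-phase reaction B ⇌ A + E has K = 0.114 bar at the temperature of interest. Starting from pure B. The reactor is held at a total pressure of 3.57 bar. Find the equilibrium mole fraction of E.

Basis: 1 mol B initially; let X = conversion of B. Extent ξ = X.
Species balance: n_B = 1 − X; n_A = X; n_E = X.
Summing: n_T = 1 + X.
With p_i = (n_i/n_T)P, K = p_A p_E / (p_B).
This yields a degree-2 equation in X; solving on (0,1), X = 0.176.
Then n_E = 0.176, n_T = 1.18, so y_E = 0.150.

y_E = 0.150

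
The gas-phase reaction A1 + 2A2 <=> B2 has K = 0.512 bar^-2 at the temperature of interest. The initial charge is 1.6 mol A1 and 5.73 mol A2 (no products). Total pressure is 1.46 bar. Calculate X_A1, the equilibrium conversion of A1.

X = 0.374

Take 1.6 mol A1 as basis and let X be its fractional conversion, so ξ = 1.6X.
Moles: n_A1 = 1.6 − 1.6X; n_A2 = 5.73 − 3.2X; n_B2 = 1.6X.
Summing: n_T = 7.33 − 3.2X.
Mole fractions y_i = n_i/n_T; K = p_B2 / (p_A1 p_A2^2) with p_i = y_i·P.
Substituting and setting equal to 0.512 bar^-2 gives a polynomial in X; the root in (0,1) is X = 0.374.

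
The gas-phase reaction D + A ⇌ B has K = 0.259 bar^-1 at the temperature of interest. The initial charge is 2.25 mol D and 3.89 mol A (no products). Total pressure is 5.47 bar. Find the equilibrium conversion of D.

Take 2.25 mol D as basis and let X be its fractional conversion, so ξ = 2.25X.
At extent ξ: n_D = 2.25 − 2.25X; n_A = 3.89 − 2.25X; n_B = 2.25X.
n_T = Σnᵢ = 6.14 − 2.25X.
With p_i = (n_i/n_T)P, K = p_B / (p_D p_A).
Substituting and setting equal to 0.259 bar^-1 gives a polynomial in X; the root in (0,1) is X = 0.443.

X = 0.443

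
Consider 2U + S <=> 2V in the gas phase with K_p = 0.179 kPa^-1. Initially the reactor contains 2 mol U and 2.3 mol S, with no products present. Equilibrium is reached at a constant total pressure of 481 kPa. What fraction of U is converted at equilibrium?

X = 0.857

Take 2 mol U as basis and let X be its fractional conversion, so ξ = X.
Species balance: n_U = 2 − 2X; n_S = 2.3 − X; n_V = 2X.
Total moles n_T = 4.3 − X.
Mole fractions y_i = n_i/n_T; K_p = p_V^2 / (p_U^2 p_S) with p_i = y_i·P.
Substituting and setting equal to 0.179 kPa^-1 gives a polynomial in X; the root in (0,1) is X = 0.857.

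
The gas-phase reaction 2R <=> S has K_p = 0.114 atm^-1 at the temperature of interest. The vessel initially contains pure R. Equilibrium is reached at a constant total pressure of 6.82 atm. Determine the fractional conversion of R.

X = 0.507

Basis: 1 mol R initially; let X = conversion of R. Extent ξ = 0.5X.
Species balance: n_R = 1 − X; n_S = 0.5X.
n_T = Σnᵢ = 1 − 0.5X.
Mole fractions y_i = n_i/n_T; K_p = p_S / (p_R^2) with p_i = y_i·P.
This yields a degree-2 equation in X; solving on (0,1), X = 0.507.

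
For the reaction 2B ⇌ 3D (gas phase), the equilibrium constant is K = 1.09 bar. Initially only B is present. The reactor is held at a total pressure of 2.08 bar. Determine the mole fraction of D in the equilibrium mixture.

y_D = 0.505

Let X = conversion of B (basis 1 mol B); extent of reaction ξ = 0.5X.
Mole table: n_B = 1 − X; n_D = 1.5X.
Total moles n_T = 1 + 0.5X.
y_i = n_i/n_T, p_i = y_i·P. K = p_D^3 / (p_B^2).
Substituting and setting equal to 1.09 bar gives a polynomial in X; the root in (0,1) is X = 0.405.
Then n_D = 0.607, n_T = 1.2, so y_D = 0.505.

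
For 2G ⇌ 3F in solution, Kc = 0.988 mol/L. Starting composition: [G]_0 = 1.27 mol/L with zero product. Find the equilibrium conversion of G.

Let X = conversion of G; extent ξ = 1.27X/2 mol/L.
Concentrations: [G] = 1.27 − 1.27X; [F] = 1.91X.
Kc = [F]^3 / ([G]^2).
Equating to 0.988 mol/L: the physical root is X = 0.424.

X = 0.424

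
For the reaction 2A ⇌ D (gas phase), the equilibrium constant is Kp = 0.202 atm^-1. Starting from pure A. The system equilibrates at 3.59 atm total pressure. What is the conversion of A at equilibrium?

Basis: 1 mol A initially; let X = conversion of A. Extent ξ = 0.5X.
Mole table: n_A = 1 − X; n_D = 0.5X.
n_T = Σnᵢ = 1 − 0.5X.
y_i = n_i/n_T, p_i = y_i·P. Kp = p_D / (p_A^2).
Equating to 0.202 atm^-1 and solving on 0 < X < 1: X = 0.494.

X = 0.494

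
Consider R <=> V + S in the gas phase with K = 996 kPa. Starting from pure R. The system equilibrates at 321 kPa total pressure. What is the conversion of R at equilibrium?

X = 0.870

Let X = conversion of R (basis 1 mol R); extent of reaction ξ = X.
Moles: n_R = 1 − X; n_V = X; n_S = X.
n_T = Σnᵢ = 1 + X.
With p_i = (n_i/n_T)P, K = p_V p_S / (p_R).
Setting this equal to 996 kPa and taking the physical root (0 < X < 1) gives X = 0.870.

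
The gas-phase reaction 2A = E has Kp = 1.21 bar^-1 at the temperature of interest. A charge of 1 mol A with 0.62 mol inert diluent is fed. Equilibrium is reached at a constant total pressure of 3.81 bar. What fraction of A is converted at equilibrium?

Let X = conversion of A (basis 1 mol A); extent of reaction ξ = 0.5X.
Species balance: n_A = 1 − X; n_E = 0.5X; n_I = 0.62 (inert).
Total moles n_T = 1.62 − 0.5X.
Mole fractions y_i = n_i/n_T; Kp = p_E / (p_A^2) with p_i = y_i·P.
This yields a degree-2 equation in X; solving on (0,1), X = 0.691.

X = 0.691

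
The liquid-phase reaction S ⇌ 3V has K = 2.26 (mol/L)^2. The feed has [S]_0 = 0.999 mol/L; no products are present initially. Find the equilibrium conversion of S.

X = 0.374

Let X = conversion of S; extent ξ = 0.999·X mol/L.
Concentrations: [S] = 0.999 − 0.999X; [V] = 3X.
K = [V]^3 / ([S]).
Solving K = 2.26 for X ∈ (0,1): X = 0.374.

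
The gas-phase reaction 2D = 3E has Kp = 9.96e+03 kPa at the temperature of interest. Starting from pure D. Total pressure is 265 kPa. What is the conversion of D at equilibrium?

Let X = conversion of D (basis 1 mol D); extent of reaction ξ = 0.5X.
At extent ξ: n_D = 1 − X; n_E = 1.5X.
Summing: n_T = 1 + 0.5X.
y_i = n_i/n_T, p_i = y_i·P. Kp = p_E^3 / (p_D^2).
Setting this equal to 9.96e+03 kPa and taking the physical root (0 < X < 1) gives X = 0.814.

X = 0.814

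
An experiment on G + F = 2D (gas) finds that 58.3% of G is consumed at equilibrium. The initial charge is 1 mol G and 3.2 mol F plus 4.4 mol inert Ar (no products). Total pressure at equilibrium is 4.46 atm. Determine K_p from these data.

Take 1 mol G as basis and let X be its fractional conversion, so ξ = X.
Moles: n_G = 1 − X; n_F = 3.2 − X; n_D = 2X; n_I = 4.4 (inert).
Total moles n_T = 8.6 (Δν = 0, constant).
At X = 0.583: n_G = 0.417, n_F = 2.62, n_D = 1.17, n_T = 8.6.
p_i = (n_i/n_T)·P. K_p = p_D^2 / (p_G p_F) = 1.25.

K_p = 1.25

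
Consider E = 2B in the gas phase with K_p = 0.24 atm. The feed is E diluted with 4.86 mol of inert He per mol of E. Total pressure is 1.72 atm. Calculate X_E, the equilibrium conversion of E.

X = 0.370

Let X = conversion of E (basis 1 mol E); extent of reaction ξ = X.
Species balance: n_E = 1 − X; n_B = 2X; n_I = 4.86 (inert).
n_T = Σnᵢ = 5.86 + X.
Mole fractions y_i = n_i/n_T; K_p = p_B^2 / (p_E) with p_i = y_i·P.
Setting this equal to 0.24 atm and taking the physical root (0 < X < 1) gives X = 0.370.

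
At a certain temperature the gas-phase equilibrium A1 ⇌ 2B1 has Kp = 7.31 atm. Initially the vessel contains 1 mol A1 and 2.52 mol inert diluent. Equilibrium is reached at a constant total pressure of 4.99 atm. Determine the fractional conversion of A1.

Take 1 mol A1 as basis and let X be its fractional conversion, so ξ = X.
Mole table: n_A1 = 1 − X; n_B1 = 2X; n_I = 2.52 (inert).
n_T = Σnᵢ = 3.52 + X.
Mole fractions y_i = n_i/n_T; Kp = p_B1^2 / (p_A1) with p_i = y_i·P.
This yields a degree-2 equation in X; solving on (0,1), X = 0.691.

X = 0.691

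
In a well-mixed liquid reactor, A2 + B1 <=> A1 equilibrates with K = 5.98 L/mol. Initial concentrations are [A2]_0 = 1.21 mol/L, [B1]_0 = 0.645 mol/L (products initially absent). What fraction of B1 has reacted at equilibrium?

X = 0.805

Let X = conversion of B1; extent ξ = 0.645·X mol/L.
Concentrations: [A2] = 1.21 − 0.645X; [B1] = 0.645 − 0.645X; [A1] = 0.645X.
K = [A1] / ([A2] [B1]).
Setting equal to 5.98 and solving for X on (0,1) gives X = 0.805.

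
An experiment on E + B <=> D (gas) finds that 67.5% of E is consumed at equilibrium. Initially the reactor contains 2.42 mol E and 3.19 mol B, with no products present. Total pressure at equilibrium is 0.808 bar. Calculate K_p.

Let X = conversion of E (basis 2.42 mol E); extent of reaction ξ = 2.42X.
Species balance: n_E = 2.42 − 2.42X; n_B = 3.19 − 2.42X; n_D = 2.42X.
n_T = Σnᵢ = 5.61 − 2.42X.
At X = 0.675: n_E = 0.786, n_B = 1.56, n_D = 1.63, n_T = 3.98.
p_i = (n_i/n_T)·P. K_p = p_D / (p_E p_B) = 6.57 bar^-1.

K_p = 6.57 bar^-1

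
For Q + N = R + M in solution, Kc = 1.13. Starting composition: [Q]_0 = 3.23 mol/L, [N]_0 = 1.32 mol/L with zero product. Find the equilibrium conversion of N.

X = 0.728

Let X = conversion of N; extent ξ = 1.32·X mol/L.
Concentrations: [Q] = 3.23 − 1.32X; [N] = 1.32 − 1.32X; [R] = 1.32X; [M] = 1.32X.
Kc = [R] [M] / ([Q] [N]).
Equating to 1.13: the physical root is X = 0.728.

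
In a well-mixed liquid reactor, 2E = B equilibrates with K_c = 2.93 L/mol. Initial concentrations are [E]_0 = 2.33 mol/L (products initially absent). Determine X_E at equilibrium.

X = 0.764

Let X = conversion of E; extent ξ = 2.33X/2 mol/L.
Concentrations: [E] = 2.33 − 2.33X; [B] = 1.17X.
K_c = [B] / ([E]^2).
Equating to 2.93 L/mol: the physical root is X = 0.764.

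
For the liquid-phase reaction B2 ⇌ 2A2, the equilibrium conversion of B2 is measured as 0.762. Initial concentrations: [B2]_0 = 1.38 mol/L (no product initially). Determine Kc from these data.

Kc = 13.5 mol/L

Let X = conversion of B2.
Concentrations: [B2] = 1.38 − 1.38X; [A2] = 2.76X.
At X = 0.762: [B2] = 0.328, [A2] = 2.1.
Kc = [A2]^2 / ([B2]) = 13.5 mol/L.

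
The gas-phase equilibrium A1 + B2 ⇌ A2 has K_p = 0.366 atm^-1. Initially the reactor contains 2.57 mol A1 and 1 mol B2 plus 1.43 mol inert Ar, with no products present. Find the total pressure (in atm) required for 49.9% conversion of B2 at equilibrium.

Basis: 1 mol B2 initially; let X = conversion of B2. Extent ξ = X.
Moles: n_A1 = 2.57 − X; n_B2 = 1 − X; n_A2 = X; n_I = 1.43 (inert).
n_T = Σnᵢ = 5 − X.
K_p = p_A2 / (p_A1 p_B2) with p_i = (n_i/n_T)·P.
At X = 0.499: the mole-fraction product g(X) = Π y_i^ν_i = 2.165. Since K_p = g(X)·P^{-1}, P = (g/K_p)^(1/1) = (2.165/0.366)^(1/1) = 5.91 atm.

P = 5.91 atm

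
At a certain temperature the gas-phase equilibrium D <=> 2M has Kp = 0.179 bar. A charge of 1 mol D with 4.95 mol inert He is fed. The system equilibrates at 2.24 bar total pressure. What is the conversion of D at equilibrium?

X = 0.296

Basis: 1 mol D initially; let X = conversion of D. Extent ξ = X.
Moles: n_D = 1 − X; n_M = 2X; n_I = 4.95 (inert).
Summing: n_T = 5.95 + X.
y_i = n_i/n_T, p_i = y_i·P. Kp = p_M^2 / (p_D).
This yields a degree-2 equation in X; solving on (0,1), X = 0.296.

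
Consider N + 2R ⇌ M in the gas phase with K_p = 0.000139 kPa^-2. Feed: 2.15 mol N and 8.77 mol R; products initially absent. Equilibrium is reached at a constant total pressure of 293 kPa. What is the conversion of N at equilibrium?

Take 2.15 mol N as basis and let X be its fractional conversion, so ξ = 2.15X.
Mole table: n_N = 2.15 − 2.15X; n_R = 8.77 − 4.3X; n_M = 2.15X.
n_T = Σnᵢ = 10.9 − 4.3X.
y_i = n_i/n_T, p_i = y_i·P. K_p = p_M / (p_N p_R^2).
This yields a degree-3 equation in X; solving on (0,1), X = 0.855.

X = 0.855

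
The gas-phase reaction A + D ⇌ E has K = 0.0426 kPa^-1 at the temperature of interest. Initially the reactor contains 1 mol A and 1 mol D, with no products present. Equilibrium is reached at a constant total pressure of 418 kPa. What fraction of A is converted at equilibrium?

X = 0.769

Take 1 mol A as basis and let X be its fractional conversion, so ξ = X.
At extent ξ: n_A = 1 − X; n_D = 1 − X; n_E = X.
n_T = Σnᵢ = 2 − X.
y_i = n_i/n_T, p_i = y_i·P. K = p_E / (p_A p_D).
Substituting and setting equal to 0.0426 kPa^-1 gives a polynomial in X; the root in (0,1) is X = 0.769.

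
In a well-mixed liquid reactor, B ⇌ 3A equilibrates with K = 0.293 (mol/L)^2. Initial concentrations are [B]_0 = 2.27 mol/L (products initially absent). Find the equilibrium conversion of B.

X = 0.123

Let X = conversion of B; extent ξ = 2.27·X mol/L.
Concentrations: [B] = 2.27 − 2.27X; [A] = 6.81X.
K = [A]^3 / ([B]).
Equating to 0.293 (mol/L)^2: the physical root is X = 0.123.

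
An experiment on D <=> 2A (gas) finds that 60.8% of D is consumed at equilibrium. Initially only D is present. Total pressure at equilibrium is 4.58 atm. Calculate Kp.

Kp = 10.7 atm

Take 1 mol D as basis and let X be its fractional conversion, so ξ = X.
Moles: n_D = 1 − X; n_A = 2X.
Summing: n_T = 1 + X.
At X = 0.608: n_D = 0.392, n_A = 1.22, n_T = 1.61.
p_i = (n_i/n_T)·P. Kp = p_A^2 / (p_D) = 10.7 atm.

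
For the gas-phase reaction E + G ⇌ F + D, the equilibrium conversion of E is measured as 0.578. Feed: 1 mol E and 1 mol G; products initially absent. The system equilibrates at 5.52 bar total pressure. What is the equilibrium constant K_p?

Let X = conversion of E (basis 1 mol E); extent of reaction ξ = X.
Moles: n_E = 1 − X; n_G = 1 − X; n_F = X; n_D = X.
Total moles n_T = 2 (Δν = 0, constant).
At X = 0.578: n_E = 0.422, n_G = 0.422, n_F = 0.578, n_D = 0.578, n_T = 2.
p_i = (n_i/n_T)·P. K_p = p_F p_D / (p_E p_G) = 1.88.

K_p = 1.88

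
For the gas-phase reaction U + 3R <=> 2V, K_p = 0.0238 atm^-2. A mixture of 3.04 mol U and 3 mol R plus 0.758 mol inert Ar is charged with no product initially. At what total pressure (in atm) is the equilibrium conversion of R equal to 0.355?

Basis: 3 mol R initially; let X = conversion of R. Extent ξ = X.
Moles: n_U = 3.04 − X; n_R = 3 − 3X; n_V = 2X; n_I = 0.758 (inert).
Summing: n_T = 6.8 − 2X.
K_p = p_V^2 / (p_U p_R^3) with p_i = (n_i/n_T)·P.
At X = 0.355: the mole-fraction product g(X) = Π y_i^ν_i = 0.9605. Since K_p = g(X)·P^{-2}, P = (g/K_p)^(1/2) = (0.9605/0.0238)^(1/2) = 6.35 atm.

P = 6.35 atm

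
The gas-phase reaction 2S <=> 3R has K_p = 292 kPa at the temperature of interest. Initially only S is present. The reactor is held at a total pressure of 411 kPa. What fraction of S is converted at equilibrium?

X = 0.434

Let X = conversion of S (basis 1 mol S); extent of reaction ξ = 0.5X.
Moles: n_S = 1 − X; n_R = 1.5X.
Summing: n_T = 1 + 0.5X.
Mole fractions y_i = n_i/n_T; K_p = p_R^3 / (p_S^2) with p_i = y_i·P.
Setting this equal to 292 kPa and taking the physical root (0 < X < 1) gives X = 0.434.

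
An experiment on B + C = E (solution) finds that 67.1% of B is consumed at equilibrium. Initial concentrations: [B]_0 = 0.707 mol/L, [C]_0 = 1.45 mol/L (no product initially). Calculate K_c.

Let X = conversion of B.
Concentrations: [B] = 0.707 − 0.707X; [C] = 1.45 − 0.707X; [E] = 0.707X.
At X = 0.671: [B] = 0.233, [C] = 0.976, [E] = 0.474.
K_c = [E] / ([B] [C]) = 2.09 L/mol.

K_c = 2.09 L/mol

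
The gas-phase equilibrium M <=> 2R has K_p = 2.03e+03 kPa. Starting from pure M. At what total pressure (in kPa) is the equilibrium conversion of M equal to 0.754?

P = 385 kPa

Take 1 mol M as basis and let X be its fractional conversion, so ξ = X.
Species balance: n_M = 1 − X; n_R = 2X.
Summing: n_T = 1 + X.
K_p = p_R^2 / (p_M) with p_i = (n_i/n_T)·P.
At X = 0.754: the mole-fraction product g(X) = Π y_i^ν_i = 5.27. Since K_p = g(X)·P^{1}, P = (K_p/g)^(1/1) = (2.03e+03/5.27)^(1/1) = 385 kPa.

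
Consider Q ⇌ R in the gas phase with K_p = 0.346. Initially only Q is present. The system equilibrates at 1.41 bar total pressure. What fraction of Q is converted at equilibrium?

Basis: 1 mol Q initially; let X = conversion of Q. Extent ξ = X.
Mole table: n_Q = 1 − X; n_R = X.
Since Δν = 0, n_T = 1 throughout.
Mole fractions y_i = n_i/n_T; K_p = p_R / (p_Q) with p_i = y_i·P.
Equating to 0.346 and solving on 0 < X < 1: X = 0.257.

X = 0.257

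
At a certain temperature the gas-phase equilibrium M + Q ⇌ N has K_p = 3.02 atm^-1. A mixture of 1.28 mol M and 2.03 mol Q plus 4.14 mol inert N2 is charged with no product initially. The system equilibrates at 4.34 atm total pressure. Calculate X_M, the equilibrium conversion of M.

X = 0.695

Take 1.28 mol M as basis and let X be its fractional conversion, so ξ = 1.28X.
At extent ξ: n_M = 1.28 − 1.28X; n_Q = 2.03 − 1.28X; n_N = 1.28X; n_I = 4.14 (inert).
n_T = Σnᵢ = 7.45 − 1.28X.
Mole fractions y_i = n_i/n_T; K_p = p_N / (p_M p_Q) with p_i = y_i·P.
Substituting and setting equal to 3.02 atm^-1 gives a polynomial in X; the root in (0,1) is X = 0.695.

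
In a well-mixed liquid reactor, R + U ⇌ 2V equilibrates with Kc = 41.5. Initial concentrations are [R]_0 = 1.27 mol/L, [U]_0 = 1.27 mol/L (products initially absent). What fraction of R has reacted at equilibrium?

X = 0.763

Let X = conversion of R; extent ξ = 1.27·X mol/L.
Concentrations: [R] = 1.27 − 1.27X; [U] = 1.27 − 1.27X; [V] = 2.54X.
Kc = [V]^2 / ([R] [U]).
Solving Kc = 41.5 for X ∈ (0,1): X = 0.763.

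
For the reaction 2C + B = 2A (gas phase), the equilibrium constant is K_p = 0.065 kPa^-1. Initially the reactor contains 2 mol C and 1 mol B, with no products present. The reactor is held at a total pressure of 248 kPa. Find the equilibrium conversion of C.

Let X = conversion of C (basis 2 mol C); extent of reaction ξ = X.
Moles: n_C = 2 − 2X; n_B = 1 − X; n_A = 2X.
Summing: n_T = 3 − X.
Mole fractions y_i = n_i/n_T; K_p = p_A^2 / (p_C^2 p_B) with p_i = y_i·P.
This yields a degree-3 equation in X; solving on (0,1), X = 0.617.

X = 0.617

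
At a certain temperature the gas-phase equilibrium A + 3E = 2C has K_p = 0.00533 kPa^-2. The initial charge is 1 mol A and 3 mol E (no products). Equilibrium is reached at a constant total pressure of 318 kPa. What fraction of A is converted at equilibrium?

X = 0.821

Take 1 mol A as basis and let X be its fractional conversion, so ξ = X.
Species balance: n_A = 1 − X; n_E = 3 − 3X; n_C = 2X.
Summing: n_T = 4 − 2X.
y_i = n_i/n_T, p_i = y_i·P. K_p = p_C^2 / (p_A p_E^3).
Equating to 0.00533 kPa^-2 and solving on 0 < X < 1: X = 0.821.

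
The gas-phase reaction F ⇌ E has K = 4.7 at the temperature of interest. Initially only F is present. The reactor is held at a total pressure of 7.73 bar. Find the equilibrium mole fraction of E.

Let X = conversion of F (basis 1 mol F); extent of reaction ξ = X.
Mole table: n_F = 1 − X; n_E = X.
Total moles n_T = 1 (Δν = 0, constant).
Mole fractions y_i = n_i/n_T; K = p_E / (p_F) with p_i = y_i·P.
Setting this equal to 4.7 and taking the physical root (0 < X < 1) gives X = 0.825.
Then n_E = 0.825, n_T = 1, so y_E = 0.825.

y_E = 0.825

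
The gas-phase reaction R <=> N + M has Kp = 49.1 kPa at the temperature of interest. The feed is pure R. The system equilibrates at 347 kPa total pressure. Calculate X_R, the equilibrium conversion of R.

Take 1 mol R as basis and let X be its fractional conversion, so ξ = X.
Species balance: n_R = 1 − X; n_N = X; n_M = X.
Summing: n_T = 1 + X.
With p_i = (n_i/n_T)P, Kp = p_N p_M / (p_R).
Substituting and setting equal to 49.1 kPa gives a polynomial in X; the root in (0,1) is X = 0.352.

X = 0.352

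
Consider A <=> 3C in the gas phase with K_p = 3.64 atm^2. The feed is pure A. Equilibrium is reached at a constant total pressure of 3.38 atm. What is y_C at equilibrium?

y_C = 0.531

Let X = conversion of A (basis 1 mol A); extent of reaction ξ = X.
At extent ξ: n_A = 1 − X; n_C = 3X.
Summing: n_T = 1 + 2X.
Mole fractions y_i = n_i/n_T; K_p = p_C^3 / (p_A) with p_i = y_i·P.
Setting this equal to 3.64 atm^2 and taking the physical root (0 < X < 1) gives X = 0.274.
Then n_C = 0.821, n_T = 1.55, so y_C = 0.531.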